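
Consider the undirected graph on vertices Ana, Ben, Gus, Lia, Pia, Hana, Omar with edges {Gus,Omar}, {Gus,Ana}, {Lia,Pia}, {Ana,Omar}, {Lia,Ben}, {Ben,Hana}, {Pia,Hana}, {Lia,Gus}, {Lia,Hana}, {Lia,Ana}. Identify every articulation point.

Lia

Removing Lia increases the component count from 1 to 2, so Lia is a cut vertex.
By contrast removing Ana leaves 1 component; it is not a cut vertex. No other vertex is a cut vertex either.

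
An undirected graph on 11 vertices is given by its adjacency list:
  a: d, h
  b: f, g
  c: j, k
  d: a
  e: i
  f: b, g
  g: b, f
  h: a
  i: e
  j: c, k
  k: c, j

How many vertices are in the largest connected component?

Starting from e we can reach e, i. That is one component of size 2.
Starting from b we can reach b, f, g. That is one component of size 3.
Starting from a we can reach a, d, h. That is one component of size 3.
Starting from c we can reach c, j, k. That is one component of size 3.
The largest has 3 vertices.

3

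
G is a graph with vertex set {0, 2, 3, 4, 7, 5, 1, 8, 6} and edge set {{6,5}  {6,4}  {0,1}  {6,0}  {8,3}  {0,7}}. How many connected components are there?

3

2 is isolated — a component by itself.
Starting from 3 we can reach 3, 8. That is one component of size 2.
Starting from 0 we can reach 0, 1, 4, 5, 6, 7. That is one component of size 6.
Total: 3 components.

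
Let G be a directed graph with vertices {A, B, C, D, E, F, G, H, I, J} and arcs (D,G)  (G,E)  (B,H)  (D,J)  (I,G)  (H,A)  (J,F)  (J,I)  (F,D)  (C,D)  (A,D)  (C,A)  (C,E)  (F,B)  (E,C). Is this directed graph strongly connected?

Yes

From E we can reach every vertex (A, B, C, D, E, F, G, H, I, J), and every vertex can reach E (A, B, C, D, E, F, G, H, I, J). So the whole graph is one strongly connected component.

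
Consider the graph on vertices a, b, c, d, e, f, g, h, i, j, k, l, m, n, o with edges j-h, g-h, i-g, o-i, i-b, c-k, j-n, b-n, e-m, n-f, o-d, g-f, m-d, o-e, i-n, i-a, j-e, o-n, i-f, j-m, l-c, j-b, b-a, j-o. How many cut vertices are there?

Removing c increases the component count from 2 to 3, so c is a cut vertex.
By contrast removing n leaves 2 components; it is not a cut vertex. No other vertex is a cut vertex either.

1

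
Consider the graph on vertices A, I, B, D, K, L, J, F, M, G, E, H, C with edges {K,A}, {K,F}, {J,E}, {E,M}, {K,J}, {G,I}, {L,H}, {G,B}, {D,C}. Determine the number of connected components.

4

Starting from H we can reach H, L. That is one component of size 2.
Starting from C we can reach C, D. That is one component of size 2.
Starting from B we can reach B, G, I. That is one component of size 3.
Starting from A we can reach A, E, F, J, K, M. That is one component of size 6.
Total: 4 components.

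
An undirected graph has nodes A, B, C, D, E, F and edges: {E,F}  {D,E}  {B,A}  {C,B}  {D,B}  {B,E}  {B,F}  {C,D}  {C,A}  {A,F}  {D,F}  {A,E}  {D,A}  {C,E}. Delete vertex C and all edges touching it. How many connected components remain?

1

With C gone, the remaining components are: {A, B, D, E, F}.
That is 1 component.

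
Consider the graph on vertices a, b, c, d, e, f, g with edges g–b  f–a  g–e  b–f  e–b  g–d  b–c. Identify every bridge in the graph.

a-f, b-c, b-f, d-g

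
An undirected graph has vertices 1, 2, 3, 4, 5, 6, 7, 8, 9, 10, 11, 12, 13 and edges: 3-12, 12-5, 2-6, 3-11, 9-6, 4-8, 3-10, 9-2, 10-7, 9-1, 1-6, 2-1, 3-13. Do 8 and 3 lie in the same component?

No

The component containing 8 is {4, 8}, and 3 is not in it.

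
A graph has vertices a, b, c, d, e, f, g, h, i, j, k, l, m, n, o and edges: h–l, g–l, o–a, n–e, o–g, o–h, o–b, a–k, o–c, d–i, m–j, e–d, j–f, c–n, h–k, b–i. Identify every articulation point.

j, o

Removing j increases the component count from 2 to 3, so j is a cut vertex.
Removing o increases the component count from 2 to 3, so o is a cut vertex.
By contrast removing g leaves 2 components; it is not a cut vertex. No other vertex is a cut vertex either.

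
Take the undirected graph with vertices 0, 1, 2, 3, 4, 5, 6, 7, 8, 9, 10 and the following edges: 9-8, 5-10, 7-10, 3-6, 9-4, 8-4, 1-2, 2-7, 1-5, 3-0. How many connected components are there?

3

Starting from 0 we can reach 0, 3, 6. That is one component of size 3.
Starting from 4 we can reach 4, 8, 9. That is one component of size 3.
Starting from 1 we can reach 1, 2, 5, 7, 10. That is one component of size 5.
Total: 3 components.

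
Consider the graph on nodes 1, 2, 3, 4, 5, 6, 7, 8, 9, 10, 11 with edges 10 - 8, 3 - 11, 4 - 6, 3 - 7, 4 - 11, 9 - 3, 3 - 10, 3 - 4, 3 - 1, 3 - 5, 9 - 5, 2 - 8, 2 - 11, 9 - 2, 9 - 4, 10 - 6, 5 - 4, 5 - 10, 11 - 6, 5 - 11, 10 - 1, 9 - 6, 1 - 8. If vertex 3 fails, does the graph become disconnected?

Deleting 3 raises the number of components from 1 to 2, so 3 is a cut vertex.

Yes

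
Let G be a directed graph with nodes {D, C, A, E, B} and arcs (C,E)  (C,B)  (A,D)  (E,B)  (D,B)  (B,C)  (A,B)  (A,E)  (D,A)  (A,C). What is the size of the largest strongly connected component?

3

{B, C, E} are all mutually reachable — one SCC of size 3.
{A, D} are all mutually reachable — one SCC of size 2.
The largest has 3 vertices.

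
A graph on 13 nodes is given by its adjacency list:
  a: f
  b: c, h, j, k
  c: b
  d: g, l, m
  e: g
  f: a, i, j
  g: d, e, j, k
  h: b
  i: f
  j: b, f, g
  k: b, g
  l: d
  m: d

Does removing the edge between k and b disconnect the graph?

No

After removing k-b, the path k-g-j-b still connects them, so the edge is not a bridge.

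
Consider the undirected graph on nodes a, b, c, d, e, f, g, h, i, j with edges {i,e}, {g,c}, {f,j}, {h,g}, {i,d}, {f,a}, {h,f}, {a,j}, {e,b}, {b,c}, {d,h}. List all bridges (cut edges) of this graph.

The edges on the cycle f-a-j-f are not bridges since each lies on that cycle.
But removing h - f disconnects h from f — this is a bridge.

f-h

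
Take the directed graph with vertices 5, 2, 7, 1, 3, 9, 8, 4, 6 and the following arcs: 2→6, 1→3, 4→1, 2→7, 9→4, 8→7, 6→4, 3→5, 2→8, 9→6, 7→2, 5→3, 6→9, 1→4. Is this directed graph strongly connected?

No

There is no directed path from 1 to 7, so the graph is not strongly connected.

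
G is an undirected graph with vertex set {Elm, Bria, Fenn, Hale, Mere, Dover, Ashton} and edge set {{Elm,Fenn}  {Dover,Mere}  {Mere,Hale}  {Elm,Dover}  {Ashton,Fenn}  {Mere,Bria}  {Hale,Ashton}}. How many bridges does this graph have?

The edges on the cycle Elm-Dover-Mere-Hale-Ashton-Fenn-Elm are not bridges since each lies on that cycle.
But removing Mere–Bria disconnects Mere from Bria — this is a bridge.

1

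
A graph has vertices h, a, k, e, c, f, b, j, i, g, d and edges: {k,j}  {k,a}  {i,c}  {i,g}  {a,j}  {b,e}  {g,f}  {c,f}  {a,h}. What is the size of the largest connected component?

4

d is isolated — a component by itself.
Starting from b we can reach b, e. That is one component of size 2.
Starting from a we can reach a, h, j, k. That is one component of size 4.
Starting from c we can reach c, f, g, i. That is one component of size 4.
The largest has 4 vertices.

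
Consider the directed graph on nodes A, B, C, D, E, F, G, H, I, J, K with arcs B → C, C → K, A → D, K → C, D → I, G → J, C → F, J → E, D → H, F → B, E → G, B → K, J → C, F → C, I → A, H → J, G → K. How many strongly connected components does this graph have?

{B, C, F, K} are all mutually reachable — one SCC of size 4.
{E, G, J} are all mutually reachable — one SCC of size 3.
{A, D, I} are all mutually reachable — one SCC of size 3.
{H} is an SCC by itself.
That gives 4 strongly connected components.

4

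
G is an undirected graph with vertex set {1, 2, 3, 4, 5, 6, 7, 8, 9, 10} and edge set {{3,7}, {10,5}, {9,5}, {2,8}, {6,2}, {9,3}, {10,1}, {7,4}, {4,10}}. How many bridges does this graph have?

The edges on the cycle 9-3-7-4-10-5-9 are not bridges since each lies on that cycle.
But removing 2–8 disconnects 2 from 8; removing 10–1 disconnects 10 from 1; removing 2–6 disconnects 2 from 6 — these are bridges.
That makes 3 bridges.

3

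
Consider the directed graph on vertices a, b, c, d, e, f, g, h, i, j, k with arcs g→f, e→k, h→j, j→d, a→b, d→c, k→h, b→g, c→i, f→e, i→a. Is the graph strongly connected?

Yes

From j we can reach every vertex (a, b, c, d, e, f, g, h, i, j, k), and every vertex can reach j (a, b, c, d, e, f, g, h, i, j, k). So the whole graph is one strongly connected component.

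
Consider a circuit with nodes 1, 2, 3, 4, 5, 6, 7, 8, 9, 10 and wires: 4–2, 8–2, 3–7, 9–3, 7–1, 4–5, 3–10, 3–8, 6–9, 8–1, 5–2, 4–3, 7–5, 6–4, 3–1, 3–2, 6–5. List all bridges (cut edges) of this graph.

The edges on the cycle 3-8-1-3 are not bridges since each lies on that cycle.
But removing 10–3 disconnects 10 from 3 — this is a bridge.

10-3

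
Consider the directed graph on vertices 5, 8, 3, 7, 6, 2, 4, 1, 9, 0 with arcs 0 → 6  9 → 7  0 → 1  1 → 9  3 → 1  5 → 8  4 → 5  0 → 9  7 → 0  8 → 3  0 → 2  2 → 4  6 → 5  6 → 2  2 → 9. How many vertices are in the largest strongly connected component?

{0, 1, 2, 3, 4, 5, 6, 7, 8, 9} are all mutually reachable — one SCC of size 10.
The largest has 10 vertices.

10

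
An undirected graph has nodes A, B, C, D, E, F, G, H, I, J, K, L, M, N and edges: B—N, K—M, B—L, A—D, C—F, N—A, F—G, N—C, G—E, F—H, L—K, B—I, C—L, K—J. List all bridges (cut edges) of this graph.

The edges on the cycle B-N-C-L-B are not bridges since each lies on that cycle.
But removing J—K disconnects J from K; removing N—A disconnects N from A; removing F—H disconnects F from H; removing A—D disconnects A from D — these are bridges.
In total 10 edges are bridges.

A-D, A-N, B-I, C-F, E-G, F-G, F-H, J-K, K-L, K-M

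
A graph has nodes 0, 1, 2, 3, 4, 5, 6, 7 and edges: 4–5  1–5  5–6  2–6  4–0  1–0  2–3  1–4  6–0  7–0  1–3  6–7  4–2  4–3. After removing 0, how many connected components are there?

With 0 gone, the remaining components are: {1, 2, 3, 4, 5, 6, 7}.
That is 1 component.

1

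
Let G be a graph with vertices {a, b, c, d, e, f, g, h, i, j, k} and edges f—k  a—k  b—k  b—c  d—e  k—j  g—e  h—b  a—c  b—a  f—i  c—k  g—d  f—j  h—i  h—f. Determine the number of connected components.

2

Starting from d we can reach d, e, g. That is one component of size 3.
Starting from a we can reach a, b, c, f, h, i, j, k. That is one component of size 8.
Total: 2 components.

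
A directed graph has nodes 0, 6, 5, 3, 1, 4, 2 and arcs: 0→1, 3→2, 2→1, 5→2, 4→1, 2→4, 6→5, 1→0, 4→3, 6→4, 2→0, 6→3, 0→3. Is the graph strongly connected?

No

There is no directed path from 3 to 5, so the graph is not strongly connected.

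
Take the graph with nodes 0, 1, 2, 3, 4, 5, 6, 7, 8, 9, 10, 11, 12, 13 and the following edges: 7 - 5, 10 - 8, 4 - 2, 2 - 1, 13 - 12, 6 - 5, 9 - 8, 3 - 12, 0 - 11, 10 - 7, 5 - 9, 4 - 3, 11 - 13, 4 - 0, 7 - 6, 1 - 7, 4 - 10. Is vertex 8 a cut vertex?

No

Deleting 8 leaves 1 component (was 1) (its neighbors 9, 10 remain connected to each other), so 8 is not a cut vertex.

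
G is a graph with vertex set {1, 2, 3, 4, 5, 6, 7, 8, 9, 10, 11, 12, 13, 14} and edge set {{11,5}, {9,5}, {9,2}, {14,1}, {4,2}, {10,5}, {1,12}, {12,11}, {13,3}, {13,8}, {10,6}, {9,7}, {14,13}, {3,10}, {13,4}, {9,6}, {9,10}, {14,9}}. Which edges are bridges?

13-8, 7-9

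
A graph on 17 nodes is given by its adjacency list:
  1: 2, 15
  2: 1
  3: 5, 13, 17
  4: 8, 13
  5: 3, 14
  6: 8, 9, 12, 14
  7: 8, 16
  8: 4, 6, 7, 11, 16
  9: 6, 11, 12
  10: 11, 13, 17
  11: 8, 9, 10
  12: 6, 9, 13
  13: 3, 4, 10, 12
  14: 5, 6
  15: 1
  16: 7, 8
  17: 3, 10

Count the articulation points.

Removing 1 increases the component count from 2 to 3, so 1 is a cut vertex.
Removing 8 increases the component count from 2 to 3, so 8 is a cut vertex.
By contrast removing 13 leaves 2 components; it is not a cut vertex. No other vertex is a cut vertex either.

2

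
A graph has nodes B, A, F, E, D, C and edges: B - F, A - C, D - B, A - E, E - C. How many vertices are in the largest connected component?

3

Starting from B we can reach B, D, F. That is one component of size 3.
Starting from A we can reach A, C, E. That is one component of size 3.
The largest has 3 vertices.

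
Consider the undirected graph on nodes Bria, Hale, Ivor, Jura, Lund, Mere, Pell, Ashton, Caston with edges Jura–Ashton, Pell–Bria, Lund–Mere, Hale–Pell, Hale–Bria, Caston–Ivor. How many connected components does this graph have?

Starting from Ivor we can reach Ivor, Caston. That is one component of size 2.
Starting from Jura we can reach Jura, Ashton. That is one component of size 2.
Starting from Lund we can reach Lund, Mere. That is one component of size 2.
Starting from Bria we can reach Bria, Hale, Pell. That is one component of size 3.
Total: 4 components.

4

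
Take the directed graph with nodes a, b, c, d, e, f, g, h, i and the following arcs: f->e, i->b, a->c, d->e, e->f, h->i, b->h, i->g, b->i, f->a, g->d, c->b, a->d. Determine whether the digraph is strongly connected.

Yes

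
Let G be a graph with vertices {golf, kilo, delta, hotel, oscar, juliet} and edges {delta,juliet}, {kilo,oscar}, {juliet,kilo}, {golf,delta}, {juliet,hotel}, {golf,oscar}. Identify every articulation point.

Removing juliet increases the component count from 1 to 2, so juliet is a cut vertex.
By contrast removing golf leaves 1 component; it is not a cut vertex. No other vertex is a cut vertex either.

juliet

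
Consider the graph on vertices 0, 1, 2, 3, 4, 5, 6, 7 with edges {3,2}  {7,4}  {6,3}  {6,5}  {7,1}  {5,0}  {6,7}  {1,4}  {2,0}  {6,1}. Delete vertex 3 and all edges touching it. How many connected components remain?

With 3 gone, the remaining components are: {0, 1, 2, 4, 5, 6, 7}.
That is 1 component.

1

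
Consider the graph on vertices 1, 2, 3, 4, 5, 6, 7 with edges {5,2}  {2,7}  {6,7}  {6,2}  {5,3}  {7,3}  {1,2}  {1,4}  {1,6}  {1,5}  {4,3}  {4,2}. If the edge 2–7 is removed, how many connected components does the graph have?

1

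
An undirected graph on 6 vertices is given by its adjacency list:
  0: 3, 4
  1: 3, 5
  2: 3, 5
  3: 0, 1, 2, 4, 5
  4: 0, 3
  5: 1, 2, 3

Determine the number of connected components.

Starting from 0 we can reach 0, 1, 2, 3, 4, 5. That is one component of size 6.
Total: 1 component.

1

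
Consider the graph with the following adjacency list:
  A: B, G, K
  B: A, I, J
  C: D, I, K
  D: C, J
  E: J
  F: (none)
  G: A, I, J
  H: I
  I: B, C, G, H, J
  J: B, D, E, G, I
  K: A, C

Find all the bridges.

The edges on the cycle G-J-D-C-K-A-G are not bridges since each lies on that cycle.
But removing J-E disconnects J from E; removing H-I disconnects H from I — these are bridges.

E-J, H-I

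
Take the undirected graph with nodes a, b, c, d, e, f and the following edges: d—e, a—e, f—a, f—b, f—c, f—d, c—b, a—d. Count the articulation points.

Removing f increases the component count from 1 to 2, so f is a cut vertex.
By contrast removing a leaves 1 component; it is not a cut vertex. No other vertex is a cut vertex either.

1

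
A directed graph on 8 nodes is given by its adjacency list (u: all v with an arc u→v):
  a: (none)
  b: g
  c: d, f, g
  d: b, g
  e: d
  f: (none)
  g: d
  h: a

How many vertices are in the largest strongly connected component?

{b, d, g} are all mutually reachable — one SCC of size 3.
{a} is an SCC by itself.
{e} is an SCC by itself.
{c} is an SCC by itself.
{h} is an SCC by itself.
(and 1 more singleton SCC)
The largest has 3 vertices.

3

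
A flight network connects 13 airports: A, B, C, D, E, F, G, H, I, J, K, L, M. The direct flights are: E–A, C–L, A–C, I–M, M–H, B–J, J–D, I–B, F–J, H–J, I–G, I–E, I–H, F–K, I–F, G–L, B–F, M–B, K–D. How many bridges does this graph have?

0

The edges on the cycle I-M-B-I are not bridges since each lies on that cycle.
Every edge lies on some cycle, so there are no bridges.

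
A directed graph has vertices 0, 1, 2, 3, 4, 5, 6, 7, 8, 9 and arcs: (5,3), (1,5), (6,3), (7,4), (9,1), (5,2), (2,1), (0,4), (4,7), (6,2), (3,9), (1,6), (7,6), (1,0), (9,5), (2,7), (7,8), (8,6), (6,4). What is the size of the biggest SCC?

10

{0, 1, 2, 3, 4, 5, 6, 7, 8, 9} are all mutually reachable — one SCC of size 10.
The largest has 10 vertices.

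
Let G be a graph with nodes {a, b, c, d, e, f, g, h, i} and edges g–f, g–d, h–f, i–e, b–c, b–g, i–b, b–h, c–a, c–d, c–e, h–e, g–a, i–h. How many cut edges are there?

The edges on the cycle b-h-f-g-b are not bridges since each lies on that cycle.
Every edge lies on some cycle, so there are no bridges.

0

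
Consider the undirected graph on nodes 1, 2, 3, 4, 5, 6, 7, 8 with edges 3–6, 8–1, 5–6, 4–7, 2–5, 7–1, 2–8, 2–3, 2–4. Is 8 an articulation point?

No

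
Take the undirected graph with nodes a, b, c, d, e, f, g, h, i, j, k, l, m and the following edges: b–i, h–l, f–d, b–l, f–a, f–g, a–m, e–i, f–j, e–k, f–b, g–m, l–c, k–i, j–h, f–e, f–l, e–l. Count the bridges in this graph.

The edges on the cycle f-j-h-l-b-f are not bridges since each lies on that cycle.
But removing l–c disconnects l from c; removing d–f disconnects d from f — these are bridges.
That makes 2 bridges.

2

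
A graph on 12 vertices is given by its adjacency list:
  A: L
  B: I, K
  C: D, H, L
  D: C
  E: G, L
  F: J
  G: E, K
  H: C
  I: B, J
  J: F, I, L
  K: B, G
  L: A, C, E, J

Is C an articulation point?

Yes

Deleting C raises the number of components from 1 to 3, so C is a cut vertex.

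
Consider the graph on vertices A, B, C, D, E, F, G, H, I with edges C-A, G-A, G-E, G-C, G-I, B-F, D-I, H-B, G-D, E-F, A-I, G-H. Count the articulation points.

Removing G increases the component count from 1 to 2, so G is a cut vertex.
By contrast removing E leaves 1 component; it is not a cut vertex. No other vertex is a cut vertex either.

1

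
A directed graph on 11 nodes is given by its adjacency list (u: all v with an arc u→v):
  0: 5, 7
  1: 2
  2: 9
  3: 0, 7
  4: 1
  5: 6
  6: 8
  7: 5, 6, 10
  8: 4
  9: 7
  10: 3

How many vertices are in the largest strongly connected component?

11

{0, 1, 2, 3, 4, 5, 6, 7, 8, 9, 10} are all mutually reachable — one SCC of size 11.
The largest has 11 vertices.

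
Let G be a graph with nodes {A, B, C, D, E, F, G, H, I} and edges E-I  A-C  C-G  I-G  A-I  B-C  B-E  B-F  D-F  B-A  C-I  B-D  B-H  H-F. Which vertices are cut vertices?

B

Removing B increases the component count from 1 to 2, so B is a cut vertex.
By contrast removing D leaves 1 component; it is not a cut vertex. No other vertex is a cut vertex either.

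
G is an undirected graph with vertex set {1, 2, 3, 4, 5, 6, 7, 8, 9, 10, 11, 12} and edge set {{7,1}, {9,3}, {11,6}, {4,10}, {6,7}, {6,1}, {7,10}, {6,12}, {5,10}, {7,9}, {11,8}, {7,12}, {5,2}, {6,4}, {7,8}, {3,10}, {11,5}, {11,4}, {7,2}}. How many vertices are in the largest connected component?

12

Starting from 1 we can reach 1, 2, 3, 4, 5, 6, 7, 8, 9, 10, 11, 12. That is one component of size 12.
The largest has 12 vertices.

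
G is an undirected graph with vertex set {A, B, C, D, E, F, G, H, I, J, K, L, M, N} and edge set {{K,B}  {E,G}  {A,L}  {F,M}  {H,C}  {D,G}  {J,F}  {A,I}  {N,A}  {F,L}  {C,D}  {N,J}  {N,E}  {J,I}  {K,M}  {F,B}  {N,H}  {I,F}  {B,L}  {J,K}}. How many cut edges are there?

0

The edges on the cycle J-I-F-J are not bridges since each lies on that cycle.
Every edge lies on some cycle, so there are no bridges.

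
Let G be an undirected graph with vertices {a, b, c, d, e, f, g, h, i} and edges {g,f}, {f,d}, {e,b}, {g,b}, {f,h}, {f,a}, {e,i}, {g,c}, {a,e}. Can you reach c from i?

Yes

From i we can reach a, b, c, d, e, f, g, h, i, which includes c.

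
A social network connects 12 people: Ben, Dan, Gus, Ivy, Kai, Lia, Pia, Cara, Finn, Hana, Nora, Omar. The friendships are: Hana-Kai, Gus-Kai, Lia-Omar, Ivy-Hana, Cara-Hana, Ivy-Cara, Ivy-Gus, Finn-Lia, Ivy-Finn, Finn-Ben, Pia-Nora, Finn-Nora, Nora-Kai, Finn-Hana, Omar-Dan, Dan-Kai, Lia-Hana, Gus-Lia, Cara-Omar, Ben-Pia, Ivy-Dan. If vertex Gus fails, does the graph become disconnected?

No

Deleting Gus leaves 1 component (was 1) (its neighbors Ivy, Kai, Lia remain connected to each other), so Gus is not a cut vertex.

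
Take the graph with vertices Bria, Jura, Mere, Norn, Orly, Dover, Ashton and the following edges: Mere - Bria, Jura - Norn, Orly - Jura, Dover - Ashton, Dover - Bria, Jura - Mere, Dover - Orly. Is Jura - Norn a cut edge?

Removing Jura - Norn leaves no path between Jura and Norn: the component count goes from 1 to 2. So it is a bridge.

Yes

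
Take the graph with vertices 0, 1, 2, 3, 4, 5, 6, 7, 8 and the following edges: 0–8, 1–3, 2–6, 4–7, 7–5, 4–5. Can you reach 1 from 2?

No

The component containing 2 is {2, 6}, and 1 is not in it.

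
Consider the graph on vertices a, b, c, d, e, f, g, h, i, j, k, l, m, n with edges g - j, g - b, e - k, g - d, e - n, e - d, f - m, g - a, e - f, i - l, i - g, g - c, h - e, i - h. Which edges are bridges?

The edges on the cycle i-g-d-e-h-i are not bridges since each lies on that cycle.
But removing g - j disconnects g from j; removing n - e disconnects n from e; removing e - k disconnects e from k; removing e - f disconnects e from f — these are bridges.
In total 9 edges are bridges.

a-g, b-g, c-g, e-f, e-k, e-n, f-m, g-j, i-l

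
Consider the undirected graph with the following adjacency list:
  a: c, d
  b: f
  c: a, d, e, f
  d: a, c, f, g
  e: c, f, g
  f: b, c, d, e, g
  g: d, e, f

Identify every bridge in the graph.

The edges on the cycle f-c-a-d-g-f are not bridges since each lies on that cycle.
But removing f-b disconnects f from b — this is a bridge.

b-f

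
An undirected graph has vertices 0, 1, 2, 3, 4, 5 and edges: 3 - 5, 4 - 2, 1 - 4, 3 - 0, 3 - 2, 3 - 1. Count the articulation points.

1

Removing 3 increases the component count from 1 to 3, so 3 is a cut vertex.
By contrast removing 1 leaves 1 component; it is not a cut vertex. No other vertex is a cut vertex either.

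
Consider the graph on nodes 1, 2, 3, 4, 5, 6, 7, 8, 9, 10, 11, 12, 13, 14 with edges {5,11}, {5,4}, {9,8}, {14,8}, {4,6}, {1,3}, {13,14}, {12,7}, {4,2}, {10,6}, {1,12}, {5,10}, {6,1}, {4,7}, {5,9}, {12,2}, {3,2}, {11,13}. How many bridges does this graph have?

0

The edges on the cycle 1-3-2-12-1 are not bridges since each lies on that cycle.
Every edge lies on some cycle, so there are no bridges.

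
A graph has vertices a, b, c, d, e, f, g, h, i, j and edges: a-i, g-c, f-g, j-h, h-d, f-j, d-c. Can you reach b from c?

The component containing c is {c, d, f, g, h, j}, and b is not in it.

No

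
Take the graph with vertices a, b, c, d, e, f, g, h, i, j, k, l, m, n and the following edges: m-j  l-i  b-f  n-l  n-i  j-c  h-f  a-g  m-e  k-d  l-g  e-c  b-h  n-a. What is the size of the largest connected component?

Starting from d we can reach d, k. That is one component of size 2.
Starting from b we can reach b, f, h. That is one component of size 3.
Starting from c we can reach c, e, j, m. That is one component of size 4.
Starting from a we can reach a, g, i, l, n. That is one component of size 5.
The largest has 5 vertices.

5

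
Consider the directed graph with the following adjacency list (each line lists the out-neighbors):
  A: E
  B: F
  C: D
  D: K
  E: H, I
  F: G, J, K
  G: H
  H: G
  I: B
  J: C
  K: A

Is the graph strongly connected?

No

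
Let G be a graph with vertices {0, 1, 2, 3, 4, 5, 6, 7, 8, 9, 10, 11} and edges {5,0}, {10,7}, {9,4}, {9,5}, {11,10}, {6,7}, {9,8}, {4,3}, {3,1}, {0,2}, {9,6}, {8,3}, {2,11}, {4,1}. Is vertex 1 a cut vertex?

Deleting 1 leaves 1 component (was 1) (its neighbors 3, 4 remain connected to each other), so 1 is not a cut vertex.

No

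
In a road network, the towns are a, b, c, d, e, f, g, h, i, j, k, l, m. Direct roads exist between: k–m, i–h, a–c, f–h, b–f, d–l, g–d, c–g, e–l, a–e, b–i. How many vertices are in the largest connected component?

j is isolated — a component by itself.
Starting from k we can reach k, m. That is one component of size 2.
Starting from b we can reach b, f, h, i. That is one component of size 4.
Starting from a we can reach a, c, d, e, g, l. That is one component of size 6.
The largest has 6 vertices.

6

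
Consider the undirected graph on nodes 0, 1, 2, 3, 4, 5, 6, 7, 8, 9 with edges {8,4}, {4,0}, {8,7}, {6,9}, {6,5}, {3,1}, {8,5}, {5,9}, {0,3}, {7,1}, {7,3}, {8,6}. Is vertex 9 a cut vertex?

No

Deleting 9 leaves 2 components (was 2), so 9 is not a cut vertex.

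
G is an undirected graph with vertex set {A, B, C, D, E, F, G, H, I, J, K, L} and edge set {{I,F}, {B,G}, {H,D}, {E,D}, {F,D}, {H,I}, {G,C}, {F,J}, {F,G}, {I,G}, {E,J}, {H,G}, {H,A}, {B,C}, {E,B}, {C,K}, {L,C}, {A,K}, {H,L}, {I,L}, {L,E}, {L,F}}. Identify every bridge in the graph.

none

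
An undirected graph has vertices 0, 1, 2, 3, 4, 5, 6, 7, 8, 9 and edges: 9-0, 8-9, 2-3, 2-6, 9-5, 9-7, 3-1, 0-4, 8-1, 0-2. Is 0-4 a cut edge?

Removing 0-4 leaves no path between 0 and 4: the component count goes from 1 to 2. So it is a bridge.

Yes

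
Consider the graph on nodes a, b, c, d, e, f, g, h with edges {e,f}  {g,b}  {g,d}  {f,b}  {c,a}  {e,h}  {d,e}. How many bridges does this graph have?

2

The edges on the cycle g-d-e-f-b-g are not bridges since each lies on that cycle.
But removing c - a disconnects c from a; removing e - h disconnects e from h — these are bridges.
That makes 2 bridges.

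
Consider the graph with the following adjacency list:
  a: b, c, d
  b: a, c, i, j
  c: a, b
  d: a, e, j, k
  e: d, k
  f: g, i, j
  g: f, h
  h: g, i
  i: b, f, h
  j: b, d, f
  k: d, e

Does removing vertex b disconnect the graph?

No

Deleting b leaves 1 component (was 1) (its neighbors a, c, i, j remain connected to each other), so b is not a cut vertex.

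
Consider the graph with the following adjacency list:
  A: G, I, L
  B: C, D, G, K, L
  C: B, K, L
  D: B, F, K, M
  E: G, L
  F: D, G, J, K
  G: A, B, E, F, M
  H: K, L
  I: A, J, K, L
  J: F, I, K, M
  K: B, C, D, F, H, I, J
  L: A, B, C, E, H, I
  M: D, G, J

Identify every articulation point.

none

Removing M, for instance, still leaves 1 component. No single vertex removal increases the component count — the graph has no articulation points.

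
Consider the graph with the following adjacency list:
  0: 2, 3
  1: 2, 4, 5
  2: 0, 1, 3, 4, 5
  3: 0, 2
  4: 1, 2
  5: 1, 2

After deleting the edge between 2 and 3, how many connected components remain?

1

2 and 3 are still connected via 2-0-3, so the component count stays at 1.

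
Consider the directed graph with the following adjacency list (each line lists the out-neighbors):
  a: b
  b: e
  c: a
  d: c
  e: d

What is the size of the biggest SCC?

5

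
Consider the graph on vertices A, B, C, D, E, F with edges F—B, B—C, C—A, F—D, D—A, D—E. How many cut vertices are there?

Removing D increases the component count from 1 to 2, so D is a cut vertex.
By contrast removing F leaves 1 component; it is not a cut vertex. No other vertex is a cut vertex either.

1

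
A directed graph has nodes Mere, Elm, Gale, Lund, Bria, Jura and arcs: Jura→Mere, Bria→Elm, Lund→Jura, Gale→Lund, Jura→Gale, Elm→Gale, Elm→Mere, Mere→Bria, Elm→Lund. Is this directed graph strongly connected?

Yes

From Elm we can reach every vertex (Elm, Bria, Gale, Jura, Lund, Mere), and every vertex can reach Elm (Elm, Bria, Gale, Jura, Lund, Mere). So the whole graph is one strongly connected component.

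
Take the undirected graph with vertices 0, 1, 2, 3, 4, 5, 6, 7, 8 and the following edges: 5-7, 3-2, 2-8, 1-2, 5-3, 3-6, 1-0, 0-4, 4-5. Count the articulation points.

Removing 2 increases the component count from 1 to 2, so 2 is a cut vertex.
Removing 3 increases the component count from 1 to 2, so 3 is a cut vertex.
Removing 5 increases the component count from 1 to 2, so 5 is a cut vertex.
By contrast removing 7 leaves 1 component; it is not a cut vertex. No other vertex is a cut vertex either.

3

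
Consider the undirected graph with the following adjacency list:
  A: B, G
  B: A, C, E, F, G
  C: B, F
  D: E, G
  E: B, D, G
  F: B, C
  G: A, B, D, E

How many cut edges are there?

0

The edges on the cycle B-F-C-B are not bridges since each lies on that cycle.
Every edge lies on some cycle, so there are no bridges.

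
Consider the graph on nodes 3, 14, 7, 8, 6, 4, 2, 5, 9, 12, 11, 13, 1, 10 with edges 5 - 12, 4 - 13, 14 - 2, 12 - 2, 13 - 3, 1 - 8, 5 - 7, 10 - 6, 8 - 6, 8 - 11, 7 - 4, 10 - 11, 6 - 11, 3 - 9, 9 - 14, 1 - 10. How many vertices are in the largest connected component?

9

Starting from 1 we can reach 1, 6, 8, 10, 11. That is one component of size 5.
Starting from 2 we can reach 2, 3, 4, 5, 7, 9, 12, 13, 14. That is one component of size 9.
The largest has 9 vertices.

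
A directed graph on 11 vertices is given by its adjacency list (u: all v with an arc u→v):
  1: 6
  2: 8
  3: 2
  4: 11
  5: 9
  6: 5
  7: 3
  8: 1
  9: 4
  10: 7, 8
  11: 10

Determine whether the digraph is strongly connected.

From 7 we can reach every vertex (1, 2, 3, 4, 5, 6, 7, 8, 9, 10, 11), and every vertex can reach 7 (1, 2, 3, 4, 5, 6, 7, 8, 9, 10, 11). So the whole graph is one strongly connected component.

Yes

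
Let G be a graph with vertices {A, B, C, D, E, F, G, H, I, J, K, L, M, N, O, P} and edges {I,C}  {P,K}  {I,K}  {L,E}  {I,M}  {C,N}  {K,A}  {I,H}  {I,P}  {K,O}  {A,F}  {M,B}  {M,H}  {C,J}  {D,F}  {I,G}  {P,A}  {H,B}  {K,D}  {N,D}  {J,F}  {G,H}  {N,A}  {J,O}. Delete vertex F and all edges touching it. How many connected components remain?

2

With F gone, the remaining components are: {E, L}; {A, B, C, D, G, H, I, J, K, M, N, O, P}.
That is 2 components.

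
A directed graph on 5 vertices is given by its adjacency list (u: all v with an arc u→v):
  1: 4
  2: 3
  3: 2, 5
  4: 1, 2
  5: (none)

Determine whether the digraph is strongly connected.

No

There is no directed path from 2 to 4, so the graph is not strongly connected.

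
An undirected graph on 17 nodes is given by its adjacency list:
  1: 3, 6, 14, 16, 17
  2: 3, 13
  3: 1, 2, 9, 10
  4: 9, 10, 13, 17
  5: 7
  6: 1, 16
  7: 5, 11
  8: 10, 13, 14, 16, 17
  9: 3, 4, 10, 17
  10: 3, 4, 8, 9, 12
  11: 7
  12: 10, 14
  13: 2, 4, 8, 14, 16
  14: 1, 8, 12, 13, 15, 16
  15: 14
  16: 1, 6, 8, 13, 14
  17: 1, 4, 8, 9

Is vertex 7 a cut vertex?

Deleting 7 raises the number of components from 2 to 3, so 7 is a cut vertex.

Yes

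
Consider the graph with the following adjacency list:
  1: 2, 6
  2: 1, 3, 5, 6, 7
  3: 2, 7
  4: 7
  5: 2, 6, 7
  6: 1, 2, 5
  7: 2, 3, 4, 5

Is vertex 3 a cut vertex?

No

Deleting 3 leaves 1 component (was 1) (its neighbors 2, 7 remain connected to each other), so 3 is not a cut vertex.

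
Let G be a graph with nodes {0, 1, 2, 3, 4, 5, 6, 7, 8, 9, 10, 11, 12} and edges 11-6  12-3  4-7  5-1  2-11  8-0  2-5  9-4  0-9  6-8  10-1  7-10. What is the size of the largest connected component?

11

Starting from 3 we can reach 3, 12. That is one component of size 2.
Starting from 0 we can reach 0, 1, 2, 4, 5, 6, 7, 8, 9, 10, 11. That is one component of size 11.
The largest has 11 vertices.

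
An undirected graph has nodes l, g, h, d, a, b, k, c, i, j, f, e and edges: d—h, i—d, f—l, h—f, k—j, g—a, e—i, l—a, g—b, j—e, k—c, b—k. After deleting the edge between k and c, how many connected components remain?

Before removal there is 1 component.
k—c is a bridge — removing it separates k's side from c's side.
After removal: 2 components.

2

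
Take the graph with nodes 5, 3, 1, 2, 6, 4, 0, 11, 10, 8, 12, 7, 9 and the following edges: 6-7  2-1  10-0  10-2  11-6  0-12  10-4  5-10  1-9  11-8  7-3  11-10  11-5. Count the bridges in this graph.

10

The edges on the cycle 11-5-10-11 are not bridges since each lies on that cycle.
But removing 10-2 disconnects 10 from 2; removing 11-6 disconnects 11 from 6; removing 2-1 disconnects 2 from 1; removing 10-0 disconnects 10 from 0 — these are bridges.
In total 10 edges are bridges.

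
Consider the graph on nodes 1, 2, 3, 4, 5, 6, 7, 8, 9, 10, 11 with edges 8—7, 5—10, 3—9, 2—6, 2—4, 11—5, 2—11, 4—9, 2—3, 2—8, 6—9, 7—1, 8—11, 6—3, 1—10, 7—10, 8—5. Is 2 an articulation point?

Yes

Deleting 2 raises the number of components from 1 to 2, so 2 is a cut vertex.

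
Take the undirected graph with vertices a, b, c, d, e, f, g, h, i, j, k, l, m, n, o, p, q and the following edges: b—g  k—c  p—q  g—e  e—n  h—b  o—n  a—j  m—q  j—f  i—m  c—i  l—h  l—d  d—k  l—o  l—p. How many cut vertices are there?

Removing j increases the component count from 2 to 3, so j is a cut vertex.
Removing l increases the component count from 2 to 3, so l is a cut vertex.
By contrast removing h leaves 2 components; it is not a cut vertex. No other vertex is a cut vertex either.

2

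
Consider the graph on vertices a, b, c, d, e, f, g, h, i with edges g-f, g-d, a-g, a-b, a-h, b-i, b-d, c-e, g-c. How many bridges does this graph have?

The edges on the cycle a-g-d-b-a are not bridges since each lies on that cycle.
But removing i-b disconnects i from b; removing g-f disconnects g from f; removing c-e disconnects c from e; removing g-c disconnects g from c — these are bridges.
In total 5 edges are bridges.

5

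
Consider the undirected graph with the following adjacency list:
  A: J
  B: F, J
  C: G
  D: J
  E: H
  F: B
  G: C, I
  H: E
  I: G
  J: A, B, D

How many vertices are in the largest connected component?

5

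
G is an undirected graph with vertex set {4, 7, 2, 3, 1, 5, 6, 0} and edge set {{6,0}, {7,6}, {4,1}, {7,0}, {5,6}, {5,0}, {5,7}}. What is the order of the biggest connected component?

2 is isolated — a component by itself.
3 is isolated — a component by itself.
Starting from 1 we can reach 1, 4. That is one component of size 2.
Starting from 0 we can reach 0, 5, 6, 7. That is one component of size 4.
The largest has 4 vertices.

4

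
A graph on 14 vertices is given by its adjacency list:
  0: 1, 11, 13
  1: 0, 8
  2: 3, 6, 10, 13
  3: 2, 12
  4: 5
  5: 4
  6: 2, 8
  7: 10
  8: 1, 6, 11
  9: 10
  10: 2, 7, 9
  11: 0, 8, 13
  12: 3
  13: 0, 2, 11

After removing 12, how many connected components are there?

2

With 12 gone, the remaining components are: {4, 5}; {0, 1, 2, 3, 6, 7, 8, 9, 10, 11, 13}.
That is 2 components.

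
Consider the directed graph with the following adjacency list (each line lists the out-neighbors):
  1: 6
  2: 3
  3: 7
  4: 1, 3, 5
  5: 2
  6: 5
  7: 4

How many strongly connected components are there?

1

{1, 2, 3, 4, 5, 6, 7} are all mutually reachable — one SCC of size 7.
That gives 1 strongly connected component.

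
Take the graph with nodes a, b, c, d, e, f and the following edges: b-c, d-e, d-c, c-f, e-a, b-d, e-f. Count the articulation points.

Removing e increases the component count from 1 to 2, so e is a cut vertex.
By contrast removing f leaves 1 component; it is not a cut vertex. No other vertex is a cut vertex either.

1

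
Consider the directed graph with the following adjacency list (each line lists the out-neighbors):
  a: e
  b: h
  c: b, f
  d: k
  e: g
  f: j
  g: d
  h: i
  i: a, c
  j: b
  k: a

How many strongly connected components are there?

{b, c, f, h, i, j} are all mutually reachable — one SCC of size 6.
{a, d, e, g, k} are all mutually reachable — one SCC of size 5.
That gives 2 strongly connected components.

2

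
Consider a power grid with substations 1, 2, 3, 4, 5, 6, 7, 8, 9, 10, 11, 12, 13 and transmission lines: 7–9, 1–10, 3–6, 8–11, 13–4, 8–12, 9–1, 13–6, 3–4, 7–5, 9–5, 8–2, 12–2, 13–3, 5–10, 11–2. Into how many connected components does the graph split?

Starting from 2 we can reach 2, 8, 11, 12. That is one component of size 4.
Starting from 3 we can reach 3, 4, 6, 13. That is one component of size 4.
Starting from 1 we can reach 1, 5, 7, 9, 10. That is one component of size 5.
Total: 3 components.

3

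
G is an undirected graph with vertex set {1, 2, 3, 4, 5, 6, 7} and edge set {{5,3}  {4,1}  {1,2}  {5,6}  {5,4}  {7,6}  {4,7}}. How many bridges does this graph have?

3

The edges on the cycle 5-4-7-6-5 are not bridges since each lies on that cycle.
But removing 1-2 disconnects 1 from 2; removing 4-1 disconnects 4 from 1; removing 3-5 disconnects 3 from 5 — these are bridges.
That makes 3 bridges.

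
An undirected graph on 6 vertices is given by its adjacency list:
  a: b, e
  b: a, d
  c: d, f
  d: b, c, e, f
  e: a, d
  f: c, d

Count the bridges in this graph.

0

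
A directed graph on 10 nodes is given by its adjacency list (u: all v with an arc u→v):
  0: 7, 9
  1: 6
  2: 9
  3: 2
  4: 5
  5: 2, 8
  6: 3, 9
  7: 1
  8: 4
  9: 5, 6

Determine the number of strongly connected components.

{2, 3, 4, 5, 6, 8, 9} are all mutually reachable — one SCC of size 7.
{0} is an SCC by itself.
{7} is an SCC by itself.
{1} is an SCC by itself.
That gives 4 strongly connected components.

4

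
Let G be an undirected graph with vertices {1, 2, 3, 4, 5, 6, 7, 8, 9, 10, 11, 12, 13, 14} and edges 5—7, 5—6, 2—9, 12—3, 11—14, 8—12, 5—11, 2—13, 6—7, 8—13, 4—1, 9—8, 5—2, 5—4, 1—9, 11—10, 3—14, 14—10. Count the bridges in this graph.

The edges on the cycle 5-6-7-5 are not bridges since each lies on that cycle.
Every edge lies on some cycle, so there are no bridges.

0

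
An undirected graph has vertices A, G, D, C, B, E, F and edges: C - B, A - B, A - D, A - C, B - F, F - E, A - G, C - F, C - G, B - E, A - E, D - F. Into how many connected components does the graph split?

1

Starting from A we can reach A, B, C, D, E, F, G. That is one component of size 7.
Total: 1 component.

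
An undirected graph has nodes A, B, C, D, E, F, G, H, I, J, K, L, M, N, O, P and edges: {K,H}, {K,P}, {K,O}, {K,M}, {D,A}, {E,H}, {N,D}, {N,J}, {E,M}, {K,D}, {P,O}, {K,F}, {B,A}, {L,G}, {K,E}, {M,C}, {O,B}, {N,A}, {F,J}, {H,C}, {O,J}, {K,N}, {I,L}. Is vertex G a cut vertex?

No

Deleting G leaves 2 components (was 2), so G is not a cut vertex.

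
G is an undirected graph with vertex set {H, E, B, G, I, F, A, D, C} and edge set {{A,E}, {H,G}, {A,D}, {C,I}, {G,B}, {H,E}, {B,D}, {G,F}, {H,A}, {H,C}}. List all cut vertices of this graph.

C, G, H

Removing C increases the component count from 1 to 2, so C is a cut vertex.
Removing G increases the component count from 1 to 2, so G is a cut vertex.
Removing H increases the component count from 1 to 2, so H is a cut vertex.
By contrast removing I leaves 1 component; it is not a cut vertex. No other vertex is a cut vertex either.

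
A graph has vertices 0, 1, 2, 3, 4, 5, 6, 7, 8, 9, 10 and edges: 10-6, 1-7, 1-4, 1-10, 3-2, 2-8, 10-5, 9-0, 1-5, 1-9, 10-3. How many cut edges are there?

The edges on the cycle 1-10-5-1 are not bridges since each lies on that cycle.
But removing 2-8 disconnects 2 from 8; removing 1-9 disconnects 1 from 9; removing 3-2 disconnects 3 from 2; removing 9-0 disconnects 9 from 0 — these are bridges.
In total 8 edges are bridges.

8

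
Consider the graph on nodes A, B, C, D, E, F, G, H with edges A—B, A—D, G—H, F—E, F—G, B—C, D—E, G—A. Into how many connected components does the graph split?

1

Starting from A we can reach A, B, C, D, E, F, G, H. That is one component of size 8.
Total: 1 component.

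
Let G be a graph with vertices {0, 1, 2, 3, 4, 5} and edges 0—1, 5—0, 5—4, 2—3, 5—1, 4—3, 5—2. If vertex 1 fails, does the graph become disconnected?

Deleting 1 leaves 1 component (was 1) (its neighbors 0, 5 remain connected to each other), so 1 is not a cut vertex.

No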